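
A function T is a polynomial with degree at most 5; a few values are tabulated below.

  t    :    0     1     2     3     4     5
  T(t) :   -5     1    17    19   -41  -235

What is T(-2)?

First differences: 6, 16, 2, -60, -194. Second differences: 10, -14, -62, -134. Third differences: -24, -48, -72. Fourth differences: -24, -24.
Level-4 differences are constant, so T has degree 4.
Fitting a degree-4 polynomial gives T(t) = -t^4 + 2t³ + 6t² - t - 5.
Then T(-2) = -11.

-11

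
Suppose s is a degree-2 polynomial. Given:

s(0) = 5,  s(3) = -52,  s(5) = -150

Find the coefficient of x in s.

-1

Write s(x) = ax² + bx + c; the 3 given values yield a linear system in the 3 coefficients.
Solving, s(x) = -6x² - x + 5.
The coefficient of x is -1.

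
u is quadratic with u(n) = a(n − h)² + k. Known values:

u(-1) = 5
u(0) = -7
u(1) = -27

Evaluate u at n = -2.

First differences -12, -20; second difference -8 = 2a, so a = -4.
Expanding, the n-coefficient is −2ah = 8h; matching it to the data gives h = -2, and then k = 9.
So u(n) = -4(n + 2)² + 9.
u(-2) = -4·0² + 9 = 9.

9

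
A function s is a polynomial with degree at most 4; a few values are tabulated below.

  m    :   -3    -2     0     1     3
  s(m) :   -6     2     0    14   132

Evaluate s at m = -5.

-100

Write s(m) = am^4 + bm³ + cm² + dm + e; the 5 given values yield a linear system in the 5 coefficients.
Solving, the leading coefficient vanishes, and s(m) = 2m³ + 7m² + 5m.
Then s(-5) = -100.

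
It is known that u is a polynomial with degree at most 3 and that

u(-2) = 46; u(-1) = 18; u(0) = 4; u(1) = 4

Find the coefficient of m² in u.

Write u(m) = am³ + bm² + cm + d; the 4 given values yield a linear system in the 4 coefficients.
Solving, the leading coefficient vanishes, and u(m) = 7m² - 7m + 4.
The coefficient of m² is 7.

7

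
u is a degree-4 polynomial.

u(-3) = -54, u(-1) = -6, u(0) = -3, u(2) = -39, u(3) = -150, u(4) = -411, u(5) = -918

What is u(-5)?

-438

Write u(k) = ak^4 + bk³ + ck² + dk + e; the 7 given values yield a linear system in the 5 coefficients.
Solving, u(k) = -k^4 - 2k³ - 2k² + 2k - 3.
Then u(-5) = -438.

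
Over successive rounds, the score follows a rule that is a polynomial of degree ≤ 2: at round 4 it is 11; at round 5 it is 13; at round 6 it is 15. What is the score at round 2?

Write the value at t as T(t).
First differences: 2, 2.
Level-1 differences are constant, so T has degree 1.
Fitting a degree-1 polynomial gives T(t) = 2t + 3.
Then T(2) = 7.

7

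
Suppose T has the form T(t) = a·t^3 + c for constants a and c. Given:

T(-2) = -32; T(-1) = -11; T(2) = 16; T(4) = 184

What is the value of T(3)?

From T(-2) = -32 and T(-1) = -11: -8a + c = -32 and -1a + c = -11.
Subtracting: 7a = 21, so a = 3; then c = -32 − 3·(-8) = -8.
So T(t) = 3t³ − 8, and T(3) = 73.

73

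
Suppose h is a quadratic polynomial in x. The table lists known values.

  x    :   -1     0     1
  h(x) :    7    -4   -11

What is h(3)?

Write h(x) = ax² + bx + c; the 3 given values yield a linear system in the 3 coefficients.
Solving, h(x) = 2x² - 9x - 4.
Then h(3) = -13.

-13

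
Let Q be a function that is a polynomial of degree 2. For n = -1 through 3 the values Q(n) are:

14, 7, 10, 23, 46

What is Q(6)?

First differences: -7, 3, 13, 23. Second differences: 10, 10, 10.
Level-2 differences are constant, so Q has degree 2.
Fitting a degree-2 polynomial gives Q(n) = 5n² - 2n + 7.
Then Q(6) = 175.

175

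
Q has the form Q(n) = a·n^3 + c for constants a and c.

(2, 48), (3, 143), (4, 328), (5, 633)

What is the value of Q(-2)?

-32

From Q(2) = 48 and Q(3) = 143: 8a + c = 48 and 27a + c = 143.
Subtracting: 19a = 95, so a = 5; then c = 48 − 5·8 = 8.
So Q(n) = 5n³ + 8, and Q(-2) = -32.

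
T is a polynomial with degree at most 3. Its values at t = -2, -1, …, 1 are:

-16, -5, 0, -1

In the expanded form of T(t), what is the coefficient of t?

2

First differences: 11, 5, -1. Second differences: -6, -6.
Level-2 differences are constant, so T has degree 2.
Fitting a degree-2 polynomial gives T(t) = -3t² + 2t.
The coefficient of t is 2.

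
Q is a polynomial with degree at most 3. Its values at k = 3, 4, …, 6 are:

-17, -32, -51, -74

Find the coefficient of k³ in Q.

First differences: -15, -19, -23. Second differences: -4, -4.
Level-2 differences are constant, so Q has degree 2.
Fitting a degree-2 polynomial gives Q(k) = -2k² - k + 4.
The coefficient of k³ is 0.

0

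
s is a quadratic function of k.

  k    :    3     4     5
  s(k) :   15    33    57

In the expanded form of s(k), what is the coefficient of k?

Write s(k) = ak² + bk + c; the 3 given values yield a linear system in the 3 coefficients.
Solving, s(k) = 3k² - 3k - 3.
The coefficient of k is -3.

-3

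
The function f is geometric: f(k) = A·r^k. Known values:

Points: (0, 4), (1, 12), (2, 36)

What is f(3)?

Consecutive ratio: 12/4 = 3, and 36/12 = 3, so r = 3.
Then A·3^0 = 4 gives A = 4, and f(k) = 4·3^k.
f(3) = 4·3^3 = 108.

108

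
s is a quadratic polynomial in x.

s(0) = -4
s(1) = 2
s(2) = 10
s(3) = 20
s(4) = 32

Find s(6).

62

First differences: 6, 8, 10, 12. Second differences: 2, 2, 2.
Level-2 differences are constant, so s has degree 2.
Fitting a degree-2 polynomial gives s(x) = x² + 5x - 4.
Then s(6) = 62.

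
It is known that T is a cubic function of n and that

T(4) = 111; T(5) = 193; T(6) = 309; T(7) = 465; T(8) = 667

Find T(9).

921

Write T(n) = an³ + bn² + cn + d; the 5 given values yield a linear system in the 4 coefficients.
Solving, T(n) = n³ + 2n² + 3n + 3.
Then T(9) = 921.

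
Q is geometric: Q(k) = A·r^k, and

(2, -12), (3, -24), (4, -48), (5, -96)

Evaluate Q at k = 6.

-192

Consecutive ratio: -24/(-12) = 2, and -48/(-24) = 2, so r = 2.
Then A·2^2 = -12 gives A = -3, and Q(k) = -3·2^k.
Q(6) = -3·2^6 = -192.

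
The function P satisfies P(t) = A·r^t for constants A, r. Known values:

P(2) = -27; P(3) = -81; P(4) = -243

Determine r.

3

Consecutive ratio: -81/(-27) = 3, and -243/(-81) = 3, so r = 3.
Then A·3^2 = -27 gives A = -3, and P(t) = -3·3^t.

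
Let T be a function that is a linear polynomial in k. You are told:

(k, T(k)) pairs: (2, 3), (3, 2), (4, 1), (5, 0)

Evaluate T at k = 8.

First differences: -1, -1, -1.
Level-1 differences are constant, so T has degree 1.
Fitting a degree-1 polynomial gives T(k) = -k + 5.
Then T(8) = -3.

-3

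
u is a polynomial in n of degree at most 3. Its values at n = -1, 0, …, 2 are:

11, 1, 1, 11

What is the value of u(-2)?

Write u(n) = an³ + bn² + cn + d; the 4 given values yield a linear system in the 4 coefficients.
Solving, the leading coefficient vanishes, and u(n) = 5n² - 5n + 1.
Then u(-2) = 31.

31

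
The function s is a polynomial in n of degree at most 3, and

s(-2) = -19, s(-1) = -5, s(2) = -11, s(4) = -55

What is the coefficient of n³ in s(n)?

Write s(n) = an³ + bn² + cn + d; the 4 given values yield a linear system in the 4 coefficients.
Solving, the leading coefficient vanishes, and s(n) = -4n² + 2n + 1.
The coefficient of n³ is 0.

0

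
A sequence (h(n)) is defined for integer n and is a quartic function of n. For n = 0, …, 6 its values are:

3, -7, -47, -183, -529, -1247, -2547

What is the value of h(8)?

-7973

First differences: -10, -40, -136, -346, -718, -1300. Second differences: -30, -96, -210, -372, -582. Third differences: -66, -114, -162, -210. Fourth differences: -48, -48, -48.
Level-4 differences are constant, so h has degree 4.
Fitting a degree-4 polynomial gives h(n) = -2n^4 + n³ - 4n² - 5n + 3.
Then h(8) = -7973.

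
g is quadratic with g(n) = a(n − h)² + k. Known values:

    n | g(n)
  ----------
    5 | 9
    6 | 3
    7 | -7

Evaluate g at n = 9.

First differences -6, -10; second difference -4 = 2a, so a = -2.
Expanding, the n-coefficient is −2ah = 4h; matching it to the data gives h = 4, and then k = 11.
So g(n) = -2(n − 4)² + 11.
g(9) = -2·5² + 11 = -39.

-39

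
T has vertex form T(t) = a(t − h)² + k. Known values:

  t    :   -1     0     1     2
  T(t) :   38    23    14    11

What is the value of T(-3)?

First differences -15, -9, -3; second difference 6 = 2a, so a = 3.
Expanding, the t-coefficient is −2ah = -6h; matching it to the data gives h = 2, and then k = 11.
So T(t) = 3(t − 2)² + 11.
T(-3) = 3·(-5)² + 11 = 86.

86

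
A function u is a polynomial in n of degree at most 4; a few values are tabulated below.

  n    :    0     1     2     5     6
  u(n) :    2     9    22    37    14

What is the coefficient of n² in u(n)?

Write u(n) = an^4 + bn³ + cn² + dn + e; the 5 given values yield a linear system in the 5 coefficients.
Solving, the leading coefficient vanishes, and u(n) = -n³ + 6n² + 2n + 2.
The coefficient of n² is 6.

6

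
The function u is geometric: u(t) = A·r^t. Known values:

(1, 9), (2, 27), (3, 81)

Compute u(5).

Consecutive ratio: 27/9 = 3, and 81/27 = 3, so r = 3.
Then A·3^1 = 9 gives A = 3, and u(t) = 3·3^t.
u(5) = 3·3^5 = 729.

729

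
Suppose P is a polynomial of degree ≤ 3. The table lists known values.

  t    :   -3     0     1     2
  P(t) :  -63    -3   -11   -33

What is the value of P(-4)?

-111

Write P(t) = at³ + bt² + ct + d; the 4 given values yield a linear system in the 4 coefficients.
Solving, the leading coefficient vanishes, and P(t) = -7t² - t - 3.
Then P(-4) = -111.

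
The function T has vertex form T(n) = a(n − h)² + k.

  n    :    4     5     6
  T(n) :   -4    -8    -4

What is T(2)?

First differences -4, 4; second difference 8 = 2a, so a = 4.
Expanding, the n-coefficient is −2ah = -8h; matching it to the data gives h = 5, and then k = -8.
So T(n) = 4(n − 5)² − 8.
T(2) = 4·(-3)² − 8 = 28.

28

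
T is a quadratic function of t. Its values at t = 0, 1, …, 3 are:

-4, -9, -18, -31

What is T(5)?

-69

Write T(t) = at² + bt + c; the 4 given values yield a linear system in the 3 coefficients.
Solving, T(t) = -2t² - 3t - 4.
Then T(5) = -69.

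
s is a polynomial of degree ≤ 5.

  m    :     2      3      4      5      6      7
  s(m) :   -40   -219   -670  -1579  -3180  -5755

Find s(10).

Write s(m) = am^5 + bm^4 + cm³ + dm² + em + p; the 6 given values yield a linear system in the 6 coefficients.
Solving, the leading coefficient vanishes, and s(m) = -2m^4 - 3m³ + m² + 3m + 6.
Then s(10) = -22864.

-22864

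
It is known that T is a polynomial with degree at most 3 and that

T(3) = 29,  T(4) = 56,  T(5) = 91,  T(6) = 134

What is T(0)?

-4

First differences: 27, 35, 43. Second differences: 8, 8.
Level-2 differences are constant, so T has degree 2.
Fitting a degree-2 polynomial gives T(t) = 4t² - t - 4.
The constant term is T(0) = -4.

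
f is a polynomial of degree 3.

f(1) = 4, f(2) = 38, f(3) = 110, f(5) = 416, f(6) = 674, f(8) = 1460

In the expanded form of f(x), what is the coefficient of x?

-1

Write f(x) = ax³ + bx² + cx + d; the 6 given values yield a linear system in the 4 coefficients.
Solving, f(x) = 2x³ + 7x² - x - 4.
The coefficient of x is -1.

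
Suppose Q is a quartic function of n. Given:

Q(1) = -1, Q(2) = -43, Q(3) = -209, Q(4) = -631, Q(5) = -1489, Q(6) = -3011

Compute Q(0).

First differences: -42, -166, -422, -858, -1522. Second differences: -124, -256, -436, -664. Third differences: -132, -180, -228. Fourth differences: -48, -48.
Level-4 differences are constant, so Q has degree 4.
Fitting a degree-4 polynomial gives Q(n) = -2n^4 - 2n³ + 2n + 1.
Then Q(0) = 1.

1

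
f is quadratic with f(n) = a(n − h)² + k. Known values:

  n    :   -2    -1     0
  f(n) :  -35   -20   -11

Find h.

First differences 15, 9; second difference -6 = 2a, so a = -3.
Expanding, the n-coefficient is −2ah = 6h; matching it to the data gives h = 1, and then k = -8.
So f(n) = -3(n − 1)² − 8.
Hence h = 1.

1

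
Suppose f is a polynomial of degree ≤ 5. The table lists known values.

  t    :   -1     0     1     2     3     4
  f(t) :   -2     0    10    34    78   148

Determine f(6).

390

First differences: 2, 10, 24, 44, 70. Second differences: 8, 14, 20, 26. Third differences: 6, 6, 6.
Level-3 differences are constant, so f has degree 3.
Fitting a degree-3 polynomial gives f(t) = t³ + 4t² + 5t.
Then f(6) = 390.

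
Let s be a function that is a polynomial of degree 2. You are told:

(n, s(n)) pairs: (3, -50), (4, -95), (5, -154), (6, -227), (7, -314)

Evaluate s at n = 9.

-530

Write s(n) = an² + bn + c; the 5 given values yield a linear system in the 3 coefficients.
Solving, s(n) = -7n² + 4n + 1.
Then s(9) = -530.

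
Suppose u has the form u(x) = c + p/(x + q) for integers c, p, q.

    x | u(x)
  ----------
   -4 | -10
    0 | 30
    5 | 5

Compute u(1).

15

(u(x) − c)(x + q) = p for each data point; the three points give a linear system in c and q, then p follows.
Solving: c = 0, q = 1, p = 30, so u(x) = 30/(x + 1).
Then u(1) = 0 + 30/2 = 15.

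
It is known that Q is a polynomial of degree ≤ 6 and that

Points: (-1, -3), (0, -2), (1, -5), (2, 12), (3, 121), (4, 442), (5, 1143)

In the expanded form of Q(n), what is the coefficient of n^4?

First differences: 1, -3, 17, 109, 321, 701. Second differences: -4, 20, 92, 212, 380. Third differences: 24, 72, 120, 168. Fourth differences: 48, 48, 48.
Level-4 differences are constant, so Q has degree 4.
Fitting a degree-4 polynomial gives Q(n) = 2n^4 - 4n² - n - 2.
The coefficient of n^4 is 2.

2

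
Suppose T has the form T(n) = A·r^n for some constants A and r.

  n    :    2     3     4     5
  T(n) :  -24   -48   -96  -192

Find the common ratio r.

Consecutive ratio: -48/(-24) = 2, and -96/(-48) = 2, so r = 2.
Then A·2^2 = -24 gives A = -6, and T(n) = -6·2^n.

2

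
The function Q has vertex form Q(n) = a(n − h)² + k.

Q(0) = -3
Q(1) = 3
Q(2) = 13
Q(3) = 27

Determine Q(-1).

-5

First differences 6, 10, 14; second difference 4 = 2a, so a = 2.
Expanding, the n-coefficient is −2ah = -4h; matching it to the data gives h = -1, and then k = -5.
So Q(n) = 2(n + 1)² − 5.
Q(-1) = 2·0² − 5 = -5.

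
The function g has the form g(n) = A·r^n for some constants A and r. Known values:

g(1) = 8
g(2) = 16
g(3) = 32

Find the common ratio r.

Consecutive ratio: 16/8 = 2, and 32/16 = 2, so r = 2.
Then A·2^1 = 8 gives A = 4, and g(n) = 4·2^n.

2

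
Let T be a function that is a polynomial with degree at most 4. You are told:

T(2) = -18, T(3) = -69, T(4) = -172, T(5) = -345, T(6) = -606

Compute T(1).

First differences: -51, -103, -173, -261. Second differences: -52, -70, -88. Third differences: -18, -18.
Level-3 differences are constant, so T has degree 3.
Fitting a degree-3 polynomial gives T(n) = -3n³ + n² + n.
Then T(1) = -1.

-1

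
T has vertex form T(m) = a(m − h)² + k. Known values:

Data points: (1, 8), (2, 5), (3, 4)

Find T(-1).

First differences -3, -1; second difference 2 = 2a, so a = 1.
Expanding, the m-coefficient is −2ah = -2h; matching it to the data gives h = 3, and then k = 4.
So T(m) = 1(m − 3)² + 4.
T(-1) = 1·(-4)² + 4 = 20.

20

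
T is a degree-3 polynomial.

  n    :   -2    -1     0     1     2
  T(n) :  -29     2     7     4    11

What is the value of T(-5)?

-458

Write T(n) = an³ + bn² + cn + d; the 5 given values yield a linear system in the 4 coefficients.
Solving, T(n) = 3n³ - 4n² - 2n + 7.
Then T(-5) = -458.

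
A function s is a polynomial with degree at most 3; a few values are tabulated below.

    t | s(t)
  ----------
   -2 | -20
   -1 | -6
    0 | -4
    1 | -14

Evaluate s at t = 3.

-70

First differences: 14, 2, -10. Second differences: -12, -12.
Level-2 differences are constant, so s has degree 2.
Fitting a degree-2 polynomial gives s(t) = -6t² - 4t - 4.
Then s(3) = -70.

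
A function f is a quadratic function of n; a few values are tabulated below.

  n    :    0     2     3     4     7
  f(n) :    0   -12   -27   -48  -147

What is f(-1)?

-3

Write f(n) = an² + bn + c; the 5 given values yield a linear system in the 3 coefficients.
Solving, f(n) = -3n².
Then f(-1) = -3.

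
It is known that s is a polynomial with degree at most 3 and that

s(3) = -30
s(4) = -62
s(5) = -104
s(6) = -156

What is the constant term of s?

6

Write s(m) = am³ + bm² + cm + d; the 4 given values yield a linear system in the 4 coefficients.
Solving, the leading coefficient vanishes, and s(m) = -5m² + 3m + 6.
The constant term is s(0) = 6.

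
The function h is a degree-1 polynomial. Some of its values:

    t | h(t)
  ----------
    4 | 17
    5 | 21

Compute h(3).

13

Write h(t) = at + b; the 2 given values yield a linear system in the 2 coefficients.
Solving, h(t) = 4t + 1.
Then h(3) = 13.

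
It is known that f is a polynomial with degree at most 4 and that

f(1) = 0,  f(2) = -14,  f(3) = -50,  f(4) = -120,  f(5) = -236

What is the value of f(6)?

First differences: -14, -36, -70, -116. Second differences: -22, -34, -46. Third differences: -12, -12.
Level-3 differences are constant, so f has degree 3.
Fitting a degree-3 polynomial gives f(k) = -2k³ + k² - 3k + 4.
Then f(6) = -410.

-410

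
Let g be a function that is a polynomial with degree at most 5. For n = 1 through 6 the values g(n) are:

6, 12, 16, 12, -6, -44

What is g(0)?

4

Write g(n) = an^5 + bn^4 + cn³ + dn² + en + p; the 6 given values yield a linear system in the 6 coefficients.
Solving, the top 2 coefficients vanish, and g(n) = -n³ + 5n² - 2n + 4.
The constant term is g(0) = 4.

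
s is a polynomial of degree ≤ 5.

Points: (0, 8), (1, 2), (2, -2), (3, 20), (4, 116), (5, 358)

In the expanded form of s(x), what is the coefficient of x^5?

First differences: -6, -4, 22, 96, 242. Second differences: 2, 26, 74, 146. Third differences: 24, 48, 72. Fourth differences: 24, 24.
Level-4 differences are constant, so s has degree 4.
Fitting a degree-4 polynomial gives s(x) = x^4 - 2x³ - 5x + 8.
The coefficient of x^5 is 0.

0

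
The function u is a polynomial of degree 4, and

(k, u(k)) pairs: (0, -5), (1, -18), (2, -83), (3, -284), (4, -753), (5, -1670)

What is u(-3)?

Write u(k) = ak^4 + bk³ + ck² + dk + e; the 6 given values yield a linear system in the 5 coefficients.
Solving, u(k) = -2k^4 - 2k³ - 6k² - 3k - 5.
Then u(-3) = -158.

-158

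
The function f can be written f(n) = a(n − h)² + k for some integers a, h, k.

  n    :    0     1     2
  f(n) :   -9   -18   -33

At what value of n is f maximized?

First differences -9, -15; second difference -6 = 2a, so a = -3.
Expanding, the n-coefficient is −2ah = 6h; matching it to the data gives h = -1, and then k = -6.
So f(n) = -3(n + 1)² − 6.
Hence h = -1.

-1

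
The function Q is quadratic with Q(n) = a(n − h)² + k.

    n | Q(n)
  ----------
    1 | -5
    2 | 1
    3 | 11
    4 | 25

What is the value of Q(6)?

65

First differences 6, 10, 14; second difference 4 = 2a, so a = 2.
Expanding, the n-coefficient is −2ah = -4h; matching it to the data gives h = 0, and then k = -7.
So Q(n) = 2(n + 0)² − 7.
Q(6) = 2·6² − 7 = 65.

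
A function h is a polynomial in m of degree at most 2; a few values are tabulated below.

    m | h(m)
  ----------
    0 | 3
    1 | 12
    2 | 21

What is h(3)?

30

Write h(m) = am² + bm + c; the 3 given values yield a linear system in the 3 coefficients.
Solving, the leading coefficient vanishes, and h(m) = 9m + 3.
Then h(3) = 30.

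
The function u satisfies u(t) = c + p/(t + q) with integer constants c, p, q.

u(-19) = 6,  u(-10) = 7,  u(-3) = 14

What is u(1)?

-4

(u(t) − c)(t + q) = p for each data point; the three points give a linear system in c and q, then p follows.
Solving: c = 5, q = 1, p = -18, so u(t) = 5 − 18/(t + 1).
Then u(1) = 5 − 18/2 = -4.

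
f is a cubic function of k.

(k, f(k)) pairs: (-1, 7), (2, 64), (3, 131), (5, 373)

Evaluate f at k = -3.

Write f(k) = ak³ + bk² + ck + d; the 4 given values yield a linear system in the 4 coefficients.
Solving, f(k) = k³ + 8k² + 8k + 8.
Then f(-3) = 29.

29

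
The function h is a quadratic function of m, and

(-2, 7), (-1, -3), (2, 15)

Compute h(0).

Write h(m) = am² + bm + c; the 3 given values yield a linear system in the 3 coefficients.
Solving, h(m) = 4m² + 2m - 5.
Then h(0) = -5.

-5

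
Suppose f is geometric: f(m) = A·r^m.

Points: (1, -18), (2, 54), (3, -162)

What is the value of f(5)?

-1458

Consecutive ratio: 54/(-18) = -3, and -162/54 = -3, so r = -3.
Then A·(-3)^1 = -18 gives A = 6, and f(m) = 6·(-3)^m.
f(5) = 6·(-3)^5 = -1458.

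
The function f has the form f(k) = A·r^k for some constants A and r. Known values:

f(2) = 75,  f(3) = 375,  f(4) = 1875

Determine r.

Consecutive ratio: 375/75 = 5, and 1875/375 = 5, so r = 5.
Then A·5^2 = 75 gives A = 3, and f(k) = 3·5^k.

5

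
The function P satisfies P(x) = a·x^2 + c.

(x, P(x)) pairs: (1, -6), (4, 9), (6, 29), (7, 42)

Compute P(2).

From P(1) = -6 and P(4) = 9: 1a + c = -6 and 16a + c = 9.
Subtracting: 15a = 15, so a = 1; then c = -6 − 1·1 = -7.
So P(x) = 1x² − 7, and P(2) = -3.

-3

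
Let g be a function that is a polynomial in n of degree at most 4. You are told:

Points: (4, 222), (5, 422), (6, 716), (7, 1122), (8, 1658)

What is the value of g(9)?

2342

Write g(n) = an^4 + bn³ + cn² + dn + e; the 5 given values yield a linear system in the 5 coefficients.
Solving, the leading coefficient vanishes, and g(n) = 3n³ + 2n² - n + 2.
Then g(9) = 2342.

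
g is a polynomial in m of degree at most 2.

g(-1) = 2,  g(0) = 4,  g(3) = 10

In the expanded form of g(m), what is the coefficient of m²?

0

Write g(m) = am² + bm + c; the 3 given values yield a linear system in the 3 coefficients.
Solving, the leading coefficient vanishes, and g(m) = 2m + 4.
The coefficient of m² is 0.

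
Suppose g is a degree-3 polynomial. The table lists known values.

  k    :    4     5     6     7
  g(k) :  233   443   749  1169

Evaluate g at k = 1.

-1

Write g(k) = ak³ + bk² + ck + d; the 4 given values yield a linear system in the 4 coefficients.
Solving, g(k) = 3k³ + 3k² - 7.
Then g(1) = -1.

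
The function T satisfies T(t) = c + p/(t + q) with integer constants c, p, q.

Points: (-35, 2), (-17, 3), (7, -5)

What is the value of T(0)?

37

(T(t) − c)(t + q) = p for each data point; the three points give a linear system in c and q, then p follows.
Solving: c = 1, q = -1, p = -36, so T(t) = 1 − 36/(t − 1).
Then T(0) = 1 − 36/(-1) = 37.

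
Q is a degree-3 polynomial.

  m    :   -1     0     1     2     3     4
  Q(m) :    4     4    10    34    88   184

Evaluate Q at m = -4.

First differences: 0, 6, 24, 54, 96. Second differences: 6, 18, 30, 42. Third differences: 12, 12, 12.
Level-3 differences are constant, so Q has degree 3.
Fitting a degree-3 polynomial gives Q(m) = 2m³ + 3m² + m + 4.
Then Q(-4) = -80.

-80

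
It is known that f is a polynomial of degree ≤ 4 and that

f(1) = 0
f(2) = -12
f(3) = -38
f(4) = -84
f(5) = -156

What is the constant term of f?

First differences: -12, -26, -46, -72. Second differences: -14, -20, -26. Third differences: -6, -6.
Level-3 differences are constant, so f has degree 3.
Fitting a degree-3 polynomial gives f(n) = -n³ - n² - 2n + 4.
The constant term is f(0) = 4.

4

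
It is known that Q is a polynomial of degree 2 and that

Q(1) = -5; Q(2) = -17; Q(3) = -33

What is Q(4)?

-53

Write Q(m) = am² + bm + c; the 3 given values yield a linear system in the 3 coefficients.
Solving, Q(m) = -2m² - 6m + 3.
Then Q(4) = -53.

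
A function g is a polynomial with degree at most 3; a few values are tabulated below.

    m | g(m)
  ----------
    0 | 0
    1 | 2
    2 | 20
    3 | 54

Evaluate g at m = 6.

First differences: 2, 18, 34. Second differences: 16, 16.
Level-2 differences are constant, so g has degree 2.
Fitting a degree-2 polynomial gives g(m) = 8m² - 6m.
Then g(6) = 252.

252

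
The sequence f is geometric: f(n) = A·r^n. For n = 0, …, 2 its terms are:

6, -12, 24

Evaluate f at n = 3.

-48

Consecutive ratio: -12/6 = -2, and 24/(-12) = -2, so r = -2.
Then A·(-2)^0 = 6 gives A = 6, and f(n) = 6·(-2)^n.
f(3) = 6·(-2)^3 = -48.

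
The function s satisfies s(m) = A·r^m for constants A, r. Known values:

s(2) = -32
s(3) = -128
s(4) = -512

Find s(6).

-8192

Consecutive ratio: -128/(-32) = 4, and -512/(-128) = 4, so r = 4.
Then A·4^2 = -32 gives A = -2, and s(m) = -2·4^m.
s(6) = -2·4^6 = -8192.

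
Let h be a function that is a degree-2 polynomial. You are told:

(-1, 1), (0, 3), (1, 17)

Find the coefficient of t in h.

Write h(t) = at² + bt + c; the 3 given values yield a linear system in the 3 coefficients.
Solving, h(t) = 6t² + 8t + 3.
The coefficient of t is 8.

8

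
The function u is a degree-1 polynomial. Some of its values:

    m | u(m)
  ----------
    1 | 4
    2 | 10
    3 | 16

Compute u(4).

22

Write u(m) = am + b; the 3 given values yield a linear system in the 2 coefficients.
Solving, u(m) = 6m - 2.
Then u(4) = 22.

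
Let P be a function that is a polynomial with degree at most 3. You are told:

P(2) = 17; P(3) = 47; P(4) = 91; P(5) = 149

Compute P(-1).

First differences: 30, 44, 58. Second differences: 14, 14.
Level-2 differences are constant, so P has degree 2.
Fitting a degree-2 polynomial gives P(m) = 7m² - 5m - 1.
Then P(-1) = 11.

11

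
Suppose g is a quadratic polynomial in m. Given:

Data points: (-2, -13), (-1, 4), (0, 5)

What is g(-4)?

Write g(m) = am² + bm + c; the 3 given values yield a linear system in the 3 coefficients.
Solving, g(m) = -8m² - 7m + 5.
Then g(-4) = -95.

-95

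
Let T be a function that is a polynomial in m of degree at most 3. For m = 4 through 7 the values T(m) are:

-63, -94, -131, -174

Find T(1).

First differences: -31, -37, -43. Second differences: -6, -6.
Level-2 differences are constant, so T has degree 2.
Fitting a degree-2 polynomial gives T(m) = -3m² - 4m + 1.
Then T(1) = -6.

-6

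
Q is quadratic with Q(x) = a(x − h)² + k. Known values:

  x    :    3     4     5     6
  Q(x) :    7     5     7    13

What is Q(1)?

First differences -2, 2, 6; second difference 4 = 2a, so a = 2.
Expanding, the x-coefficient is −2ah = -4h; matching it to the data gives h = 4, and then k = 5.
So Q(x) = 2(x − 4)² + 5.
Q(1) = 2·(-3)² + 5 = 23.

23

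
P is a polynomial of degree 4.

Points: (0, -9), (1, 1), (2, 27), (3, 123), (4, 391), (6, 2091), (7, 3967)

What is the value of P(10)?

17371

Write P(t) = at^4 + bt³ + ct² + dt + e; the 7 given values yield a linear system in the 5 coefficients.
Solving, P(t) = 2t^4 - 3t³ + 3t² + 8t - 9.
Then P(10) = 17371.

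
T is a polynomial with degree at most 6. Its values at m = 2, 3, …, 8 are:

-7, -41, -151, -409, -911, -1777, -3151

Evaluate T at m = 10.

-8119

Write T(m) = am^6 + bm^5 + cm^4 + dm³ + em² + pm + q; the 7 given values yield a linear system in the 7 coefficients.
Solving, the top 2 coefficients vanish, and T(m) = -m^4 + 2m³ - m² - 2m + 1.
Then T(10) = -8119.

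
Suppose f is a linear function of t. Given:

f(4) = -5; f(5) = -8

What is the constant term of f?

Write f(t) = at + b; the 2 given values yield a linear system in the 2 coefficients.
Solving, f(t) = -3t + 7.
The constant term is f(0) = 7.

7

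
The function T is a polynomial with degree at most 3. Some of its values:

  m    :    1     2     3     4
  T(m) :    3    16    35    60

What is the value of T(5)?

91

First differences: 13, 19, 25. Second differences: 6, 6.
Level-2 differences are constant, so T has degree 2.
Fitting a degree-2 polynomial gives T(m) = 3m² + 4m - 4.
Then T(5) = 91.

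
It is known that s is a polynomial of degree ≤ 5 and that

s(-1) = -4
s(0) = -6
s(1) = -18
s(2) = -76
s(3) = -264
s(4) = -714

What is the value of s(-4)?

-418

Write s(x) = ax^5 + bx^4 + cx³ + dx² + ex + p; the 6 given values yield a linear system in the 6 coefficients.
Solving, the leading coefficient vanishes, and s(x) = -2x^4 - 2x³ - 3x² - 5x - 6.
Then s(-4) = -418.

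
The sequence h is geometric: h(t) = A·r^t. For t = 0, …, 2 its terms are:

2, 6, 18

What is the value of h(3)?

54

Consecutive ratio: 6/2 = 3, and 18/6 = 3, so r = 3.
Then A·3^0 = 2 gives A = 2, and h(t) = 2·3^t.
h(3) = 2·3^3 = 54.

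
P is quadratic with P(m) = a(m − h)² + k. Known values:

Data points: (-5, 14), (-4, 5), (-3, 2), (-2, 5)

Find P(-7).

First differences -9, -3, 3; second difference 6 = 2a, so a = 3.
Expanding, the m-coefficient is −2ah = -6h; matching it to the data gives h = -3, and then k = 2.
So P(m) = 3(m + 3)² + 2.
P(-7) = 3·(-4)² + 2 = 50.

50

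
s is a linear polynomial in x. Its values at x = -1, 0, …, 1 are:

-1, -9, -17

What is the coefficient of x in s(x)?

First differences: -8, -8.
Level-1 differences are constant, so s has degree 1.
Fitting a degree-1 polynomial gives s(x) = -8x - 9.
The coefficient of x is -8.

-8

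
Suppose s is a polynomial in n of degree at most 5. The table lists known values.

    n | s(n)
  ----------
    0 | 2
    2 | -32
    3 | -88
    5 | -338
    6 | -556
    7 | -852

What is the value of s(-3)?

38

Write s(n) = an^5 + bn^4 + cn³ + dn² + en + p; the 6 given values yield a linear system in the 6 coefficients.
Solving, the top 2 coefficients vanish, and s(n) = -2n³ - 3n² - 3n + 2.
Then s(-3) = 38.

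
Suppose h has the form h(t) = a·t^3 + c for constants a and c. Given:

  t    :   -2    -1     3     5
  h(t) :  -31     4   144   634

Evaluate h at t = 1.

14

From h(-2) = -31 and h(-1) = 4: -8a + c = -31 and -1a + c = 4.
Subtracting: 7a = 35, so a = 5; then c = -31 − 5·(-8) = 9.
So h(t) = 5t³ + 9, and h(1) = 14.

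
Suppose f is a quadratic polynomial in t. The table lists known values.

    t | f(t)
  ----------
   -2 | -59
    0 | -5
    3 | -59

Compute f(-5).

-275

Write f(t) = at² + bt + c; the 3 given values yield a linear system in the 3 coefficients.
Solving, f(t) = -9t² + 9t - 5.
Then f(-5) = -275.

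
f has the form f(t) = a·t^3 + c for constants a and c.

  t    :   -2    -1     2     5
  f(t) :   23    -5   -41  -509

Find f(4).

-265

From f(-2) = 23 and f(-1) = -5: -8a + c = 23 and -1a + c = -5.
Subtracting: 7a = -28, so a = -4; then c = 23 − (-4)·(-8) = -9.
So f(t) = -4t³ − 9, and f(4) = -265.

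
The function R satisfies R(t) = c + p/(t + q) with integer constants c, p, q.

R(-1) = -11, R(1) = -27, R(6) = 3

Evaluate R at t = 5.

(R(t) − c)(t + q) = p for each data point; the three points give a linear system in c and q, then p follows.
Solving: c = -3, q = -2, p = 24, so R(t) = -3 + 24/(t − 2).
Then R(5) = -3 + 24/3 = 5.

5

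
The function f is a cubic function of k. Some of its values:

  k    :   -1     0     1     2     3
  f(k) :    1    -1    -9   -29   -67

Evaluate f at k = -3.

First differences: -2, -8, -20, -38. Second differences: -6, -12, -18. Third differences: -6, -6.
Level-3 differences are constant, so f has degree 3.
Fitting a degree-3 polynomial gives f(k) = -k³ - 3k² - 4k - 1.
Then f(-3) = 11.

11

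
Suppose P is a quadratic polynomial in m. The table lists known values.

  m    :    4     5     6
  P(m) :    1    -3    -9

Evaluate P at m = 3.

Write P(m) = am² + bm + c; the 3 given values yield a linear system in the 3 coefficients.
Solving, P(m) = -m² + 5m - 3.
Then P(3) = 3.

3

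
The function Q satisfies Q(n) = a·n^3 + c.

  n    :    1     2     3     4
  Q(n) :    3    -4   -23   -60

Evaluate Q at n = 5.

-121

From Q(1) = 3 and Q(2) = -4: 1a + c = 3 and 8a + c = -4.
Subtracting: 7a = -7, so a = -1; then c = 3 − (-1)·1 = 4.
So Q(n) = -1n³ + 4, and Q(5) = -121.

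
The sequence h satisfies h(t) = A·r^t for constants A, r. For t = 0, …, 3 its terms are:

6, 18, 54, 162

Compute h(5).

Consecutive ratio: 18/6 = 3, and 54/18 = 3, so r = 3.
Then A·3^0 = 6 gives A = 6, and h(t) = 6·3^t.
h(5) = 6·3^5 = 1458.

1458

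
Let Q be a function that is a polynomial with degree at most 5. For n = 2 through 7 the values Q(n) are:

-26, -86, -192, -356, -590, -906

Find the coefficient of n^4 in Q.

0

First differences: -60, -106, -164, -234, -316. Second differences: -46, -58, -70, -82. Third differences: -12, -12, -12.
Level-3 differences are constant, so Q has degree 3.
Fitting a degree-3 polynomial gives Q(n) = -2n³ - 5n² + 3n + 4.
The coefficient of n^4 is 0.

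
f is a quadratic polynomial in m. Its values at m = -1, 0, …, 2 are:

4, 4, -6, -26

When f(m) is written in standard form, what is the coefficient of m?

-5

Write f(m) = am² + bm + c; the 4 given values yield a linear system in the 3 coefficients.
Solving, f(m) = -5m² - 5m + 4.
The coefficient of m is -5.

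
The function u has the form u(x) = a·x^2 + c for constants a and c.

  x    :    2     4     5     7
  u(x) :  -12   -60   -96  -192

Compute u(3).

From u(2) = -12 and u(4) = -60: 4a + c = -12 and 16a + c = -60.
Subtracting: 12a = -48, so a = -4; then c = -12 − (-4)·4 = 4.
So u(x) = -4x² + 4, and u(3) = -32.

-32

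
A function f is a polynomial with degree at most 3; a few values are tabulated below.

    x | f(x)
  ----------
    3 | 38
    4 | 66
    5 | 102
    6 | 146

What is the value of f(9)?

First differences: 28, 36, 44. Second differences: 8, 8.
Level-2 differences are constant, so f has degree 2.
Fitting a degree-2 polynomial gives f(x) = 4x² + 2.
Then f(9) = 326.

326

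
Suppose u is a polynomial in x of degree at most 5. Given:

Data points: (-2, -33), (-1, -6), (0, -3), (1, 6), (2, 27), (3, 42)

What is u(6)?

First differences: 27, 3, 9, 21, 15. Second differences: -24, 6, 12, -6. Third differences: 30, 6, -18. Fourth differences: -24, -24.
Level-4 differences are constant, so u has degree 4.
Fitting a degree-4 polynomial gives u(x) = -x^4 + 3x³ + 4x² + 3x - 3.
Then u(6) = -489.

-489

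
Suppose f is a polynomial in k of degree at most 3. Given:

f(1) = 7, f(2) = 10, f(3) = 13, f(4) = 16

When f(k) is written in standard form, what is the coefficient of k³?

First differences: 3, 3, 3.
Level-1 differences are constant, so f has degree 1.
Fitting a degree-1 polynomial gives f(k) = 3k + 4.
The coefficient of k³ is 0.

0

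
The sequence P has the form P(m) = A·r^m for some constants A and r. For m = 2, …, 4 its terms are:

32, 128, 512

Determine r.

4

Consecutive ratio: 128/32 = 4, and 512/128 = 4, so r = 4.
Then A·4^2 = 32 gives A = 2, and P(m) = 2·4^m.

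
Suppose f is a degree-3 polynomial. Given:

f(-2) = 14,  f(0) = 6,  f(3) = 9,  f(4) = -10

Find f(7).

-211

Write f(x) = ax³ + bx² + cx + d; the 4 given values yield a linear system in the 4 coefficients.
Solving, f(x) = -x³ + 2x² + 4x + 6.
Then f(7) = -211.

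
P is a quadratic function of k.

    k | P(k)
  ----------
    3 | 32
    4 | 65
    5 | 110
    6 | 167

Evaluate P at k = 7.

First differences: 33, 45, 57. Second differences: 12, 12.
Level-2 differences are constant, so P has degree 2.
Extending the table by one column gives the next first difference 69, so P(7) = 167 + 69 = 236.

236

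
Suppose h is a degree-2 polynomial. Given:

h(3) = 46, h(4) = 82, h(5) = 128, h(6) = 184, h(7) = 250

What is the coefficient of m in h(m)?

First differences: 36, 46, 56, 66. Second differences: 10, 10, 10.
Level-2 differences are constant, so h has degree 2.
Fitting a degree-2 polynomial gives h(m) = 5m² + m - 2.
The coefficient of m is 1.

1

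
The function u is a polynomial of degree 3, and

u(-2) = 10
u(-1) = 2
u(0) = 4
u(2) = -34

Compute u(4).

-248

Write u(x) = ax³ + bx² + cx + d; the 4 given values yield a linear system in the 4 coefficients.
Solving, u(x) = -3x³ - 4x² + x + 4.
Then u(4) = -248.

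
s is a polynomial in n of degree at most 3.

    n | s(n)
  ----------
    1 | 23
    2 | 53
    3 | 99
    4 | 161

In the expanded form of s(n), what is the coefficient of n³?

0

Write s(n) = an³ + bn² + cn + d; the 4 given values yield a linear system in the 4 coefficients.
Solving, the leading coefficient vanishes, and s(n) = 8n² + 6n + 9.
The coefficient of n³ is 0.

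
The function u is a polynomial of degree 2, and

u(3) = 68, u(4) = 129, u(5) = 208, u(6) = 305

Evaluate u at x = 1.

0

First differences: 61, 79, 97. Second differences: 18, 18.
Level-2 differences are constant, so u has degree 2.
Fitting a degree-2 polynomial gives u(x) = 9x² - 2x - 7.
Then u(1) = 0.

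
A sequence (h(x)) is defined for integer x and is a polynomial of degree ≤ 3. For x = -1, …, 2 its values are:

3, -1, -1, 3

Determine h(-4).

Write h(x) = ax³ + bx² + cx + d; the 4 given values yield a linear system in the 4 coefficients.
Solving, the leading coefficient vanishes, and h(x) = 2x² - 2x - 1.
Then h(-4) = 39.

39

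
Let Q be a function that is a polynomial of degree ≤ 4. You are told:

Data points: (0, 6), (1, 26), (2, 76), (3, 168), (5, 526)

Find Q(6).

816

Write Q(k) = ak^4 + bk³ + ck² + dk + e; the 5 given values yield a linear system in the 5 coefficients.
Solving, the leading coefficient vanishes, and Q(k) = 2k³ + 9k² + 9k + 6.
Then Q(6) = 816.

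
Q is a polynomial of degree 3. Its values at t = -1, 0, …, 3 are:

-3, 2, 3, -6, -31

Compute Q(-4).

18

First differences: 5, 1, -9, -25. Second differences: -4, -10, -16. Third differences: -6, -6.
Level-3 differences are constant, so Q has degree 3.
Fitting a degree-3 polynomial gives Q(t) = -t³ - 2t² + 4t + 2.
Then Q(-4) = 18.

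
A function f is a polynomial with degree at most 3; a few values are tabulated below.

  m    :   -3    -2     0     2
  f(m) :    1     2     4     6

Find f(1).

Write f(m) = am³ + bm² + cm + d; the 4 given values yield a linear system in the 4 coefficients.
Solving, the top 2 coefficients vanish, and f(m) = m + 4.
Then f(1) = 5.

5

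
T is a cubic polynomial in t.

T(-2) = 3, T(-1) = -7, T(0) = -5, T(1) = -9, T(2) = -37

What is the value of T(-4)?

Write T(t) = at³ + bt² + ct + d; the 5 given values yield a linear system in the 4 coefficients.
Solving, T(t) = -3t³ - 3t² + 2t - 5.
Then T(-4) = 131.

131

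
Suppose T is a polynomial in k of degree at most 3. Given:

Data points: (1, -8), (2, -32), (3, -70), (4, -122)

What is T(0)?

2

First differences: -24, -38, -52. Second differences: -14, -14.
Level-2 differences are constant, so T has degree 2.
Fitting a degree-2 polynomial gives T(k) = -7k² - 3k + 2.
The constant term is T(0) = 2.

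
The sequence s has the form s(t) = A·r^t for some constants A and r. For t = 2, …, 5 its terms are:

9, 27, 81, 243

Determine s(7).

2187

Consecutive ratio: 27/9 = 3, and 81/27 = 3, so r = 3.
Then A·3^2 = 9 gives A = 1, and s(t) = 1·3^t.
s(7) = 1·3^7 = 2187.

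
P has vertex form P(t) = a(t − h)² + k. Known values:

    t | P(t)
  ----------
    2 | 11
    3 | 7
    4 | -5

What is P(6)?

-53

First differences -4, -12; second difference -8 = 2a, so a = -4.
Expanding, the t-coefficient is −2ah = 8h; matching it to the data gives h = 2, and then k = 11.
So P(t) = -4(t − 2)² + 11.
P(6) = -4·4² + 11 = -53.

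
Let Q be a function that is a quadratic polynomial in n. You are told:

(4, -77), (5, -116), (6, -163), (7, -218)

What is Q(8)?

First differences: -39, -47, -55. Second differences: -8, -8.
Level-2 differences are constant, so Q has degree 2.
Fitting a degree-2 polynomial gives Q(n) = -4n² - 3n - 1.
Then Q(8) = -281.

-281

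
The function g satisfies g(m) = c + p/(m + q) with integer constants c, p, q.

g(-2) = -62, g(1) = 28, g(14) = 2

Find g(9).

4

(g(m) − c)(m + q) = p for each data point; the three points give a linear system in c and q, then p follows.
Solving: c = -2, q = 1, p = 60, so g(m) = -2 + 60/(m + 1).
Then g(9) = -2 + 60/10 = 4.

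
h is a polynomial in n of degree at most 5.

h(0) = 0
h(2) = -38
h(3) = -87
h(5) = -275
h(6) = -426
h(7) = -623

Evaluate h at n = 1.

Write h(n) = an^5 + bn^4 + cn³ + dn² + en + p; the 6 given values yield a linear system in the 6 coefficients.
Solving, the top 2 coefficients vanish, and h(n) = -n³ - 5n² - 5n.
Then h(1) = -11.

-11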